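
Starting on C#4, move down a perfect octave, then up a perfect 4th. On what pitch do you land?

A perfect octave down from C#4 is C#3.
A perfect fourth up from C#3 is F#3.

F#3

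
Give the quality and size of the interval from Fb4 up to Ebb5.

m7

F to E spans seven letter names (F-G-A-B-C-D-E): a seventh.
Fb4 to Ebb5 is 10 semitones, a half step short of the major seventh (11), so this is minor.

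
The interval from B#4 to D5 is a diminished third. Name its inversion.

A6

Inverted interval numbers add to nine, so a third pairs with a sixth (3 + 6 = 9).
Quality inverts too: diminished becomes augmented. That makes the inversion an augmented sixth.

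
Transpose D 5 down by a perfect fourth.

Counting four letter names down from D lands on A.
A perfect fourth is 5 semitones; 5 semitones down from D5 gives A4.

A 4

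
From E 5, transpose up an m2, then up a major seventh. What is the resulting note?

Up a minor second from E5: F5 (1 semitone up).
A major seventh up from F5 is E6.

E 6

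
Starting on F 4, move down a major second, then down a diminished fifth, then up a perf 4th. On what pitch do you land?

D 4

Down a major second from F4: Eb4 (2 semitones down).
Eb4 down a diminished fifth → A3 (6 semitones).
Up a perfect fourth from A3: D4 (5 semitones up).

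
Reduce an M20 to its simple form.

Subtracting seven from the interval number removes an octave: 20 − 14 = 6.
That makes a major twentieth a compound major sixth — 2 octaves plus a major sixth.

major sixth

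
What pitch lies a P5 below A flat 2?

D flat 2

Five letter names down from A: D.
A perfect fifth is 7 semitones; 7 semitones down from Ab2 gives Db2.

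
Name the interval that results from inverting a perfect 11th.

First reduce the compound perfect eleventh to its simple form, a perfect fourth.
Inverted interval numbers add to nine, so a fourth pairs with a fifth (4 + 5 = 9).
The quality also flips — perfect stays perfect — giving a perfect fifth.

perfect fifth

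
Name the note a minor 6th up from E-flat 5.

C-flat 6

Six letter names up from E: C.
A minor sixth spans 8 semitones, so from Eb5 the target pitch is Cb6.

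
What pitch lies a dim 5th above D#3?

Counting five letter names up from D lands on A.
Moving 6 semitones up from D#3 (the size of a diminished fifth) reaches A3.

A3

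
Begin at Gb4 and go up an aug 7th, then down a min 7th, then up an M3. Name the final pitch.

B#4

An augmented seventh up from Gb4 is F#5.
A minor seventh down from F#5 is G#4.
G#4 up a major third → B#4 (4 semitones).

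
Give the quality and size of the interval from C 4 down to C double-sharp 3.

doubly diminished 8th

Descending from C4 to C##3 is the same interval as ascending C##3 to C4.
C to C is the same letter name, plus an octave, so the interval is some kind of octave.
A perfect octave would be 12 semitones; C##3 to C4 is 10, two semitones narrower, so the interval is doubly diminished.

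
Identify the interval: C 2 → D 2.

C to D spans two letter names (C-D) — that makes it a second of some quality.
The major second spans 2 semitones, and C2 to D2 is exactly 2 semitones — so this is a major second.

major second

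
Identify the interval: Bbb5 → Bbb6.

perfect octave

B to B is the same letter name, plus an octave: an octave.
Bbb5 to Bbb6 is 12 semitones, matching the perfect octave exactly, so the quality is perfect.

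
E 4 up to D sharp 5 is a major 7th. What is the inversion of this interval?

Interval numbers invert to sum to nine: 7 + 2 = 9, so a seventh inverts to a second.
Quality inverts too: major becomes minor. That makes the inversion a minor second.

minor second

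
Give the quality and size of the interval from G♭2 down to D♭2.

Descending from Gb2 to Db2 is the same interval as ascending Db2 to Gb2.
D to G spans four letter names (D-E-F-G) — that makes it a fourth of some quality.
Counting semitones, Db2→Gb2 is 5, which is the perfect fourth.

P4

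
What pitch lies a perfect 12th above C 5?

Five letters up from C (plus an octave) reaches G.
Moving 19 semitones up from C5 (the size of a perfect twelfth) reaches G6.

G 6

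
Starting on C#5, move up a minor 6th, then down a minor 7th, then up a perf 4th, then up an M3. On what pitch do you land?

G#5

Up a minor sixth from C#5: A5 (8 semitones up).
Down a minor seventh from A5: B4 (10 semitones down).
A perfect fourth up from B4 is E5.
A major third up from E5 is G#5.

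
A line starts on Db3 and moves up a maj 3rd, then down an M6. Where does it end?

A major third up from Db3 is F3.
A major sixth down from F3 is Ab2.

Ab2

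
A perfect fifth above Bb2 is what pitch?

F3

Counting five letter names up from B lands on F.
A perfect fifth spans 7 semitones, so from Bb2 the target pitch is F3.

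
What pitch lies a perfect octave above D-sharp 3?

An octave keeps the letter name D, an octave up from D.
A perfect octave spans 12 semitones, so from D#3 the target pitch is D#4.

D-sharp 4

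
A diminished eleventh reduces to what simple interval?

d4

Take out an octave (7 from the number): 11 − 7 = 4.
So a diminished eleventh is an octave plus a diminished fourth. The quality is unchanged.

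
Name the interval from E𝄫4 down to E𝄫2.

perfect 15th

Descending from Ebb4 to Ebb2 is the same interval as ascending Ebb2 to Ebb4.
E to E is the same letter name, plus 2 octaves — that makes it a fifteenth of some quality.
Ebb2 to Ebb4 is 24 semitones, matching the perfect fifteenth exactly, so the quality is perfect.
(Equivalently, a compound perfect octave: a perfect octave plus an octave.)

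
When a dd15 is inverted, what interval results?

AA1

First reduce the compound doubly diminished fifteenth to its simple form, a doubly diminished octave.
Interval numbers invert to sum to nine: 8 + 1 = 9, so an octave inverts to a unison.
And doubly diminished becomes doubly augmented under inversion, so we get a doubly augmented unison.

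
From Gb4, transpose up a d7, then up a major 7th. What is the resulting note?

Up a diminished seventh from Gb4: Fbb5 (9 semitones up).
A major seventh up from Fbb5 is Ebb6.

Ebb6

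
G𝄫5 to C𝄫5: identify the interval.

perfect 5th

Descending from Gbb5 to Cbb5 is the same interval as ascending Cbb5 to Gbb5.
C to G spans five letter names (C-D-E-F-G): a fifth.
Counting semitones, Cbb5→Gbb5 is 7, which is the perfect fifth.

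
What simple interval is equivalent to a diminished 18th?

Each octave removed subtracts seven from the number: 18 − 14 = 4.
That makes a diminished eighteenth a compound diminished fourth — 2 octaves plus a diminished fourth.

diminished 4th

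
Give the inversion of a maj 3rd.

Interval numbers invert to sum to nine: 3 + 6 = 9, so a third inverts to a sixth.
Quality inverts too: major becomes minor. That makes the inversion a minor sixth.

minor 6th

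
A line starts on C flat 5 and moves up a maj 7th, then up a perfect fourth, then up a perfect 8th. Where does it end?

Up a major seventh from Cb5: Bb5 (11 semitones up).
Bb5 up a perfect fourth → Eb6 (5 semitones).
A perfect octave up from Eb6 is Eb7.

E flat 7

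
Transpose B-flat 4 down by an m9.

A 3

Two letters down from B (plus an octave) reaches A.
Moving 13 semitones down from Bb4 (the size of a minor ninth) reaches A3.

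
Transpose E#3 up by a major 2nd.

F##3

Two letter names up from E: F.
A major second spans 2 semitones, so from E#3 the target pitch is F##3.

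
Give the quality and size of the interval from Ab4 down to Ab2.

perfect fifteenth

Descending from Ab4 to Ab2 is the same interval as ascending Ab2 to Ab4.
A to A is the same letter name, plus 2 octaves, so the interval is some kind of fifteenth.
The perfect fifteenth spans 24 semitones, and Ab2 to Ab4 is exactly 24 semitones — so this is a perfect fifteenth.
(Equivalently, a compound perfect octave: a perfect octave plus an octave.)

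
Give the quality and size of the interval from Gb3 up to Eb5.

major thirteenth

G to E spans six letter names (G-A-B-C-D-E), plus an octave: a thirteenth.
The major thirteenth spans 21 semitones, and Gb3 to Eb5 is exactly 21 semitones — so this is a major thirteenth.
(Equivalently, a compound major sixth: a major sixth plus an octave.)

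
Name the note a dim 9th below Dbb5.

Counting two letter names plus an octave down from D lands on C.
A diminished ninth is 12 semitones; 12 semitones down from Dbb5 gives C4.

C4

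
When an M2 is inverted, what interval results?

The rule of nine gives the new number: 9 − 2 = 7, so a second becomes a seventh.
The quality also flips — major becomes minor — giving a minor seventh.

minor seventh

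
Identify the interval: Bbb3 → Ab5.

B to A spans seven letter names (B-C-D-E-F-G-A), plus an octave — that makes it a fourteenth of some quality.
Bbb3 to Ab5 is 23 semitones, matching the major fourteenth exactly, so the quality is major.
(Equivalently, a compound major seventh: a major seventh plus an octave.)

major 14th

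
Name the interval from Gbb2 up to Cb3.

G to C spans four letter names (G-A-B-C), so the interval is some kind of fourth.
Gbb2 to Cb3 spans 6 semitones — one semitone wider than the perfect fourth (5) — giving an augmented fourth.

augmented 4th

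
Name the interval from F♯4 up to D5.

minor 6th

F to D spans six letter names (F-G-A-B-C-D) — that makes it a sixth of some quality.
F#4 to D5 is 8 semitones, a half step short of the major sixth (9), so this is minor.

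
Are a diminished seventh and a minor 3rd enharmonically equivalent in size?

A diminished seventh spans 9 semitones; a minor third spans 3 semitones. They differ by 6.

No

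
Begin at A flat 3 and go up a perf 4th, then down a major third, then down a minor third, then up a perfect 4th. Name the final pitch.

C flat 4

Ab3 up a perfect fourth → Db4 (5 semitones).
A major third down from Db4 is Bbb3.
Down a minor third from Bbb3: Gb3 (3 semitones down).
Up a perfect fourth from Gb3: Cb4 (5 semitones up).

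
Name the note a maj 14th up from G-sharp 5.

Seven letters up from G (plus an octave) reaches F.
Moving 23 semitones up from G#5 (the size of a major fourteenth) reaches F##7.

F-double-sharp 7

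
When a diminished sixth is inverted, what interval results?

Inverted interval numbers add to nine, so a sixth pairs with a third (6 + 3 = 9).
And diminished becomes augmented under inversion, so we get an augmented third.

A3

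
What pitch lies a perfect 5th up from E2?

Counting five letter names up from E lands on B.
A perfect fifth spans 7 semitones, so from E2 the target pitch is B2.

B2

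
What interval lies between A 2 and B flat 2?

minor second

A to B spans two letter names (A-B) — that makes it a second of some quality.
A major second would be 2 semitones, but A2 to Bb2 is 1 — one semitone narrower, making it a minor second.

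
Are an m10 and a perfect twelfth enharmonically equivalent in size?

No

A minor tenth spans 15 semitones; a perfect twelfth spans 19 semitones. They differ by 4.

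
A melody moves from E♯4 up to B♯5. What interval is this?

E to B spans five letter names (E-F-G-A-B), plus an octave, so the interval is some kind of twelfth.
Counting semitones, E#4→B#5 is 19, which is the perfect twelfth.
(Equivalently, a compound perfect fifth: a perfect fifth plus an octave.)

perfect twelfth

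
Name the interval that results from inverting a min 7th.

Inverted interval numbers add to nine, so a seventh pairs with a second (7 + 2 = 9).
And minor becomes major under inversion, so we get a major second.

M2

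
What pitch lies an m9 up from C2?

Db3

Counting two letter names plus an octave up from C lands on D.
A minor ninth spans 13 semitones, so from C2 the target pitch is Db3.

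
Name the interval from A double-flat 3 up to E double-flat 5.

perfect twelfth

A to E spans five letter names (A-B-C-D-E), plus an octave, so the interval is some kind of twelfth.
Counting semitones, Abb3→Ebb5 is 19, which is the perfect twelfth.
(Equivalently, a compound perfect fifth: a perfect fifth plus an octave.)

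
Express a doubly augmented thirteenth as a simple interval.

Subtracting seven from the interval number removes an octave: 13 − 7 = 6.
That makes a doubly augmented thirteenth a compound doubly augmented sixth — an octave plus a doubly augmented sixth.

doubly augmented sixth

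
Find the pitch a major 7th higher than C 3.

B 3

Seven letter names up from C: B.
A major seventh is 11 semitones; 11 semitones up from C3 gives B3.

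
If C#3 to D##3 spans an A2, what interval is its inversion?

The rule of nine gives the new number: 9 − 2 = 7, so a second becomes a seventh.
And augmented becomes diminished under inversion, so we get a diminished seventh.

diminished 7th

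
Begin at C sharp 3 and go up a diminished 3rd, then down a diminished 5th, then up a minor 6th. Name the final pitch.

A diminished third up from C#3 is Eb3.
Down a diminished fifth from Eb3: A2 (6 semitones down).
Up a minor sixth from A2: F3 (8 semitones up).

F 3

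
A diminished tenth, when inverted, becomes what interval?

First reduce the compound diminished tenth to its simple form, a diminished third.
The rule of nine gives the new number: 9 − 3 = 6, so a third becomes a sixth.
Quality inverts too: diminished becomes augmented. That makes the inversion an augmented sixth.

augmented sixth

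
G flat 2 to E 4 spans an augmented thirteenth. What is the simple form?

A6

Subtracting seven from the interval number removes an octave: 13 − 7 = 6.
Quality carries through unchanged, so the simple form is an augmented sixth.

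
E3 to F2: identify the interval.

M7

Descending from E3 to F2 is the same interval as ascending F2 to E3.
F to E spans seven letter names (F-G-A-B-C-D-E), so the interval is some kind of seventh.
The major seventh spans 11 semitones, and F2 to E3 is exactly 11 semitones — so this is a major seventh.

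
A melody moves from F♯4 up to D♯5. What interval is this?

F to D spans six letter names (F-G-A-B-C-D): a sixth.
The major sixth spans 9 semitones, and F#4 to D#5 is exactly 9 semitones — so this is a major sixth.

M6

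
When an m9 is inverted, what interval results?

First reduce the compound minor ninth to its simple form, a minor second.
The rule of nine gives the new number: 9 − 2 = 7, so a second becomes a seventh.
The quality also flips — minor becomes major — giving a major seventh.

major 7th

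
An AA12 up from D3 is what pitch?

Counting five letter names plus an octave up from D lands on A.
A doubly augmented twelfth is 21 semitones; 21 semitones up from D3 gives A##4.

A##4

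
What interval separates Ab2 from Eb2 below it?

Descending from Ab2 to Eb2 is the same interval as ascending Eb2 to Ab2.
E to A spans four letter names (E-F-G-A), so the interval is some kind of fourth.
The perfect fourth spans 5 semitones, and Eb2 to Ab2 is exactly 5 semitones — so this is a perfect fourth.

perfect fourth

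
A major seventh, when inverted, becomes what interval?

Inverted interval numbers add to nine, so a seventh pairs with a second (7 + 2 = 9).
The quality also flips — major becomes minor — giving a minor second.

minor second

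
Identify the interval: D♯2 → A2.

d5

D to A spans five letter names (D-E-F-G-A), so the interval is some kind of fifth.
The perfect fifth is 7 semitones; here we have 6, one semitone narrower: diminished.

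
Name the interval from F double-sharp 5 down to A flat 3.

doubly augmented thirteenth

Descending from F##5 to Ab3 is the same interval as ascending Ab3 to F##5.
A to F spans six letter names (A-B-C-D-E-F), plus an octave: a thirteenth.
Ab3 to F##5 spans 23 semitones — two semitones wider than the major thirteenth (21) — giving a doubly augmented thirteenth.
(Equivalently, a compound doubly augmented sixth: a doubly augmented sixth plus an octave.)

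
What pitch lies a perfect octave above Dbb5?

For an octave the letter name doesn't change: still D, an octave up.
Moving 12 semitones up from Dbb5 (the size of a perfect octave) reaches Dbb6.

Dbb6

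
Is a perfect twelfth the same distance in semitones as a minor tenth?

No

A perfect twelfth is 19 semitones but a minor tenth is 15 semitones — different sizes.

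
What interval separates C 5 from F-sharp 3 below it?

diminished twelfth

Descending from C5 to F#3 is the same interval as ascending F#3 to C5.
F to C spans five letter names (F-G-A-B-C), plus an octave: a twelfth.
The perfect twelfth is 19 semitones; here we have 18, one semitone narrower: diminished.
(Equivalently, a compound diminished fifth: a diminished fifth plus an octave.)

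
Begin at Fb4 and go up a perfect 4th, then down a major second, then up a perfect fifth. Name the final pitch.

Fb4 up a perfect fourth → Bbb4 (5 semitones).
Down a major second from Bbb4: Abb4 (2 semitones down).
A perfect fifth up from Abb4 is Ebb5.

Ebb5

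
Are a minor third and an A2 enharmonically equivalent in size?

A minor third = 3 semitones = an augmented second; enharmonically equal.

Yes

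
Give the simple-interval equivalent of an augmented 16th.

Subtracting seven from the interval number removes an octave: 16 − 14 = 2.
Quality carries through unchanged, so the simple form is an augmented second.

augmented 2nd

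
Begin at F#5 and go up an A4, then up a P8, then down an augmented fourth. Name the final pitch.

An augmented fourth up from F#5 is B#5.
A perfect octave up from B#5 is B#6.
Down an augmented fourth from B#6: F#6 (6 semitones down).

F#6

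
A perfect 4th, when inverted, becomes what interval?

Inverted interval numbers add to nine, so a fourth pairs with a fifth (4 + 5 = 9).
And perfect stays perfect under inversion, so we get a perfect fifth.

perfect 5th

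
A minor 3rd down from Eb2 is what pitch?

Counting three letter names down from E lands on C.
Moving 3 semitones down from Eb2 (the size of a minor third) reaches C2.

C2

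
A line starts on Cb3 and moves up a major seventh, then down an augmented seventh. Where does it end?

Cb3 up a major seventh → Bb3 (11 semitones).
Down an augmented seventh from Bb3: Cbb3 (12 semitones down).

Cbb3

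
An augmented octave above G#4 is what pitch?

G##5

The letter stays G (same as the start), shifted an octave up.
An augmented octave spans 13 semitones, so from G#4 the target pitch is G##5.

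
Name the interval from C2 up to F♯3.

C to F spans four letter names (C-D-E-F), plus an octave — that makes it an eleventh of some quality.
C2 to F#3 spans 18 semitones — one semitone wider than the perfect eleventh (17) — giving an augmented eleventh.
(Equivalently, a compound augmented fourth: an augmented fourth plus an octave.)

augmented eleventh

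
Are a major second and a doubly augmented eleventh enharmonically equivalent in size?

No

A major second is 2 semitones but a doubly augmented eleventh is 19 semitones — different sizes.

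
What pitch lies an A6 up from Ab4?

F#5

The sixth takes the letter from A up to F.
An augmented sixth spans 10 semitones, so from Ab4 the target pitch is F#5.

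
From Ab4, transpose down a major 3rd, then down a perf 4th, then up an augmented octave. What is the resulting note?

A major third down from Ab4 is Fb4.
A perfect fourth down from Fb4 is Cb4.
Cb4 up an augmented octave → C5 (13 semitones).

C5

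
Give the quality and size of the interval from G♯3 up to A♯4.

G to A spans two letter names (G-A), plus an octave, so the interval is some kind of ninth.
Counting semitones, G#3→A#4 is 14, which is the major ninth.
(Equivalently, a compound major second: a major second plus an octave.)

major ninth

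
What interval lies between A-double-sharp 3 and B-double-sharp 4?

A to B spans two letter names (A-B), plus an octave, so the interval is some kind of ninth.
A##3 to B##4 is 14 semitones, matching the major ninth exactly, so the quality is major.
(Equivalently, a compound major second: a major second plus an octave.)

major ninth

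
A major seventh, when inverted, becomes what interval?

m2

The rule of nine gives the new number: 9 − 7 = 2, so a seventh becomes a second.
And major becomes minor under inversion, so we get a minor second.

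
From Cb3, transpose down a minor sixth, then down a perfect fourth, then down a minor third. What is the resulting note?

G1

A minor sixth down from Cb3 is Eb2.
Eb2 down a perfect fourth → Bb1 (5 semitones).
Down a minor third from Bb1: G1 (3 semitones down).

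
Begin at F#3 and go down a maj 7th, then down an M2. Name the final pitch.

F2

Down a major seventh from F#3: G2 (11 semitones down).
Down a major second from G2: F2 (2 semitones down).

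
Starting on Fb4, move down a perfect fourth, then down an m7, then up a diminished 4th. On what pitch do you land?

Gbb3

A perfect fourth down from Fb4 is Cb4.
A minor seventh down from Cb4 is Db3.
A diminished fourth up from Db3 is Gbb3.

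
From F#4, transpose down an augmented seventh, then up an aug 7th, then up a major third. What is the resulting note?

An augmented seventh down from F#4 is Gb3.
An augmented seventh up from Gb3 is F#4.
Up a major third from F#4: A#4 (4 semitones up).

A#4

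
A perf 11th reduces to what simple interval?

P4

Subtracting seven from the interval number removes an octave: 11 − 7 = 4.
Quality carries through unchanged, so the simple form is a perfect fourth.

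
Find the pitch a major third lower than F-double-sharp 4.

The third takes the letter from F down to D.
A major third is 4 semitones; 4 semitones down from F##4 gives D#4.

D-sharp 4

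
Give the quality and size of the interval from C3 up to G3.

P5

C to G spans five letter names (C-D-E-F-G), so the interval is some kind of fifth.
Counting semitones, C3→G3 is 7, which is the perfect fifth.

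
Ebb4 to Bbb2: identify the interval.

Descending from Ebb4 to Bbb2 is the same interval as ascending Bbb2 to Ebb4.
B to E spans four letter names (B-C-D-E), plus an octave: an eleventh.
Counting semitones, Bbb2→Ebb4 is 17, which is the perfect eleventh.
(Equivalently, a compound perfect fourth: a perfect fourth plus an octave.)

P11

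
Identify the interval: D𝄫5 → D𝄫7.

D to D is the same letter name, plus 2 octaves: a fifteenth.
The perfect fifteenth spans 24 semitones, and Dbb5 to Dbb7 is exactly 24 semitones — so this is a perfect fifteenth.
(Equivalently, a compound perfect octave: a perfect octave plus an octave.)

perfect 15th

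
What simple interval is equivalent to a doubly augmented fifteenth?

Take out an octave (7 from the number): 15 − 7 = 8.
That makes a doubly augmented fifteenth a compound doubly augmented octave — an octave plus a doubly augmented octave.

doubly augmented 8th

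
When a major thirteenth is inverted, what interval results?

minor 3rd

First reduce the compound major thirteenth to its simple form, a major sixth.
The rule of nine gives the new number: 9 − 6 = 3, so a sixth becomes a third.
And major becomes minor under inversion, so we get a minor third.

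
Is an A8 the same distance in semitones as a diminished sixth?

13 semitones (augmented octave) vs 7 semitones (diminished sixth): not equal.

No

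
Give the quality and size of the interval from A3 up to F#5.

major 13th

A to F spans six letter names (A-B-C-D-E-F), plus an octave, so the interval is some kind of thirteenth.
The major thirteenth spans 21 semitones, and A3 to F#5 is exactly 21 semitones — so this is a major thirteenth.
(Equivalently, a compound major sixth: a major sixth plus an octave.)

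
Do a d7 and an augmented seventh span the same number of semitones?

9 semitones (diminished seventh) vs 12 semitones (augmented seventh): not equal.

No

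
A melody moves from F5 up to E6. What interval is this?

F to E spans seven letter names (F-G-A-B-C-D-E), so the interval is some kind of seventh.
Counting semitones, F5→E6 is 11, which is the major seventh.

major 7th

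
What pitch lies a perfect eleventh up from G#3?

Counting four letter names plus an octave up from G lands on C.
Moving 17 semitones up from G#3 (the size of a perfect eleventh) reaches C#5.

C#5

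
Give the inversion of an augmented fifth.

diminished 4th

The rule of nine gives the new number: 9 − 5 = 4, so a fifth becomes a fourth.
Quality inverts too: augmented becomes diminished. That makes the inversion a diminished fourth.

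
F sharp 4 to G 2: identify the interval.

major fourteenth

Descending from F#4 to G2 is the same interval as ascending G2 to F#4.
G to F spans seven letter names (G-A-B-C-D-E-F), plus an octave: a fourteenth.
Counting semitones, G2→F#4 is 23, which is the major fourteenth.
(Equivalently, a compound major seventh: a major seventh plus an octave.)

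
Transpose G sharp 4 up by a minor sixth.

Counting six letter names up from G lands on E.
A minor sixth is 8 semitones; 8 semitones up from G#4 gives E5.

E 5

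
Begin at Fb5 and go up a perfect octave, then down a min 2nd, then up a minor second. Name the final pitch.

Fb5 up a perfect octave → Fb6 (12 semitones).
A minor second down from Fb6 is Eb6.
A minor second up from Eb6 is Fb6.

Fb6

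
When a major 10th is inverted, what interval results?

minor sixth

First reduce the compound major tenth to its simple form, a major third.
The rule of nine gives the new number: 9 − 3 = 6, so a third becomes a sixth.
And major becomes minor under inversion, so we get a minor sixth.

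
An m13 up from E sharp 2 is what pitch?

C sharp 4

Six letters up from E (plus an octave) reaches C.
Moving 20 semitones up from E#2 (the size of a minor thirteenth) reaches C#4.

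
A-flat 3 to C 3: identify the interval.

Descending from Ab3 to C3 is the same interval as ascending C3 to Ab3.
C to A spans six letter names (C-D-E-F-G-A): a sixth.
At 8 semitones, C3→Ab3 falls one short of a major sixth: minor.

m6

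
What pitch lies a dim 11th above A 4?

Four letters up from A (plus an octave) reaches D.
A diminished eleventh spans 16 semitones, so from A4 the target pitch is Db6.

D flat 6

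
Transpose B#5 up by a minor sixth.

G#6

Six letter names up from B: G.
A minor sixth spans 8 semitones, so from B#5 the target pitch is G#6.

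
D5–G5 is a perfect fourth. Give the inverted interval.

P5

Inverted interval numbers add to nine, so a fourth pairs with a fifth (4 + 5 = 9).
And perfect stays perfect under inversion, so we get a perfect fifth.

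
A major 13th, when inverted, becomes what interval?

minor third

First reduce the compound major thirteenth to its simple form, a major sixth.
The rule of nine gives the new number: 9 − 6 = 3, so a sixth becomes a third.
Quality inverts too: major becomes minor. That makes the inversion a minor third.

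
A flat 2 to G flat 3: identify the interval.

A to G spans seven letter names (A-B-C-D-E-F-G) — that makes it a seventh of some quality.
A major seventh would be 11 semitones, but Ab2 to Gb3 is 10 — one semitone narrower, making it a minor seventh.

minor seventh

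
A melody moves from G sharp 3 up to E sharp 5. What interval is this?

G to E spans six letter names (G-A-B-C-D-E), plus an octave, so the interval is some kind of thirteenth.
The major thirteenth spans 21 semitones, and G#3 to E#5 is exactly 21 semitones — so this is a major thirteenth.
(Equivalently, a compound major sixth: a major sixth plus an octave.)

major thirteenth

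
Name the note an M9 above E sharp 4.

F double-sharp 5

The ninth's letter: E up two letter names plus an octave → F.
A major ninth is 14 semitones; 14 semitones up from E#4 gives F##5.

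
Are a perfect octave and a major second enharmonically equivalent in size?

A perfect octave spans 12 semitones; a major second spans 2 semitones. They differ by 10.

No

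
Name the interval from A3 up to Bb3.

minor second

A to B spans two letter names (A-B), so the interval is some kind of second.
At 1 semitone, A3→Bb3 falls one short of a major second: minor.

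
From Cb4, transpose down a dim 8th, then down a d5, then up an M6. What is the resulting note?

Cb4 down a diminished octave → C3 (11 semitones).
C3 down a diminished fifth → F#2 (6 semitones).
A major sixth up from F#2 is D#3.

D#3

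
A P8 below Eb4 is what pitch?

An octave keeps the letter name E, an octave down from E.
A perfect octave spans 12 semitones, so from Eb4 the target pitch is Eb3.

Eb3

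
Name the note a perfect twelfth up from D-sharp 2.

Counting five letter names plus an octave up from D lands on A.
A perfect twelfth spans 19 semitones, so from D#2 the target pitch is A#3.

A-sharp 3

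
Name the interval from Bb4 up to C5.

B to C spans two letter names (B-C): a second.
Bb4 to C5 is 2 semitones, matching the major second exactly, so the quality is major.

major second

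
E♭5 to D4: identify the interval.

Descending from Eb5 to D4 is the same interval as ascending D4 to Eb5.
D to E spans two letter names (D-E), plus an octave: a ninth.
At 13 semitones, D4→Eb5 falls one short of a major ninth: minor.
(Equivalently, a compound minor second: a minor second plus an octave.)

minor ninth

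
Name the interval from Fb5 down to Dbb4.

Descending from Fb5 to Dbb4 is the same interval as ascending Dbb4 to Fb5.
D to F spans three letter names (D-E-F), plus an octave, so the interval is some kind of tenth.
The major tenth spans 16 semitones, and Dbb4 to Fb5 is exactly 16 semitones — so this is a major tenth.
(Equivalently, a compound major third: a major third plus an octave.)

major tenth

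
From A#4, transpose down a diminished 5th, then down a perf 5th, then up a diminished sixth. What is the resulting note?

E4

A diminished fifth down from A#4 is D##4.
D##4 down a perfect fifth → G##3 (7 semitones).
A diminished sixth up from G##3 is E4.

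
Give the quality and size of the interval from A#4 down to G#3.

major ninth

Descending from A#4 to G#3 is the same interval as ascending G#3 to A#4.
G to A spans two letter names (G-A), plus an octave, so the interval is some kind of ninth.
G#3 to A#4 is 14 semitones, matching the major ninth exactly, so the quality is major.
(Equivalently, a compound major second: a major second plus an octave.)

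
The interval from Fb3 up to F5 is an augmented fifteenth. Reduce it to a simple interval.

augmented 8th

Subtracting seven from the interval number removes an octave: 15 − 7 = 8.
So an augmented fifteenth is an octave plus an augmented octave. The quality is unchanged.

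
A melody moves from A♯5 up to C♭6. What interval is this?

A to C spans three letter names (A-B-C), so the interval is some kind of third.
A#5 to Cb6 spans 1 semitone — three semitones narrower than the major third (4) — giving a doubly diminished third.

doubly diminished 3rd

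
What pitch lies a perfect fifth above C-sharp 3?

G-sharp 3

The fifth takes the letter from C up to G.
Moving 7 semitones up from C#3 (the size of a perfect fifth) reaches G#3.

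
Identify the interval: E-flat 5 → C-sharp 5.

diminished 3rd

Descending from Eb5 to C#5 is the same interval as ascending C#5 to Eb5.
C to E spans three letter names (C-D-E), so the interval is some kind of third.
C#5 to Eb5 spans 2 semitones — two semitones narrower than the major third (4) — giving a diminished third.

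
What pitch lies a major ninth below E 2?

D 1

Two letters down from E (plus an octave) reaches D.
A major ninth is 14 semitones; 14 semitones down from E2 gives D1.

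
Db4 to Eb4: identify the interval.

D to E spans two letter names (D-E) — that makes it a second of some quality.
Db4 to Eb4 is 2 semitones, matching the major second exactly, so the quality is major.

major second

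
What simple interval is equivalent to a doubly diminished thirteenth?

doubly diminished sixth

Each octave removed subtracts seven from the number: 13 − 7 = 6.
So a doubly diminished thirteenth is an octave plus a doubly diminished sixth. The quality is unchanged.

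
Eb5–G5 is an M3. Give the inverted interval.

Interval numbers invert to sum to nine: 3 + 6 = 9, so a third inverts to a sixth.
The quality also flips — major becomes minor — giving a minor sixth.

minor sixth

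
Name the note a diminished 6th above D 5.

Counting six letter names up from D lands on B.
A diminished sixth spans 7 semitones, so from D5 the target pitch is Bbb5.

B-double-flat 5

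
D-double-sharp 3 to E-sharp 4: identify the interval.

D to E spans two letter names (D-E), plus an octave: a ninth.
A major ninth would be 14 semitones, but D##3 to E#4 is 13 — one semitone narrower, making it a minor ninth.
(Equivalently, a compound minor second: a minor second plus an octave.)

minor ninth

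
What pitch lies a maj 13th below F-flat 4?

A-double-flat 2

Counting six letter names plus an octave down from F lands on A.
Moving 21 semitones down from Fb4 (the size of a major thirteenth) reaches Abb2.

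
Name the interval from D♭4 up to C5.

D to C spans seven letter names (D-E-F-G-A-B-C): a seventh.
Counting semitones, Db4→C5 is 11, which is the major seventh.

major seventh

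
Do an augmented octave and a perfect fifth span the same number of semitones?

No

An augmented octave spans 13 semitones; a perfect fifth spans 7 semitones. They differ by 6.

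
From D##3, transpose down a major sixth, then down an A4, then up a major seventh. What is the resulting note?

B#2

Down a major sixth from D##3: F##2 (9 semitones down).
Down an augmented fourth from F##2: C#2 (6 semitones down).
A major seventh up from C#2 is B#2.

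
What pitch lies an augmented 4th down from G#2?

Counting four letter names down from G lands on D.
An augmented fourth spans 6 semitones, so from G#2 the target pitch is D2.

D2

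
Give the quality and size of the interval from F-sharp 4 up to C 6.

F to C spans five letter names (F-G-A-B-C), plus an octave: a twelfth.
F#4 to C6 spans 18 semitones — one semitone narrower than the perfect twelfth (19) — giving a diminished twelfth.
(Equivalently, a compound diminished fifth: a diminished fifth plus an octave.)

diminished twelfth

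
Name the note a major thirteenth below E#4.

Six letters down from E (plus an octave) reaches G.
A major thirteenth spans 21 semitones, so from E#4 the target pitch is G#2.

G#2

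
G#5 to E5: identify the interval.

major 3rd

Descending from G#5 to E5 is the same interval as ascending E5 to G#5.
E to G spans three letter names (E-F-G) — that makes it a third of some quality.
E5 to G#5 is 4 semitones, matching the major third exactly, so the quality is major.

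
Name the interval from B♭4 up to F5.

B to F spans five letter names (B-C-D-E-F), so the interval is some kind of fifth.
The perfect fifth spans 7 semitones, and Bb4 to F5 is exactly 7 semitones — so this is a perfect fifth.

P5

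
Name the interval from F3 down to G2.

Descending from F3 to G2 is the same interval as ascending G2 to F3.
G to F spans seven letter names (G-A-B-C-D-E-F): a seventh.
G2 to F3 is 10 semitones, a half step short of the major seventh (11), so this is minor.

minor seventh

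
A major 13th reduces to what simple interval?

Subtracting seven from the interval number removes an octave: 13 − 7 = 6.
Quality carries through unchanged, so the simple form is a major sixth.

M6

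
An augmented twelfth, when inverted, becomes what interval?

First reduce the compound augmented twelfth to its simple form, an augmented fifth.
The rule of nine gives the new number: 9 − 5 = 4, so a fifth becomes a fourth.
Quality inverts too: augmented becomes diminished. That makes the inversion a diminished fourth.

diminished fourth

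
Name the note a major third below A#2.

F#2

Three letter names down from A: F.
A major third spans 4 semitones, so from A#2 the target pitch is F#2.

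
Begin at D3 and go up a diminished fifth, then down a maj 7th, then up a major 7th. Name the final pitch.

Up a diminished fifth from D3: Ab3 (6 semitones up).
Ab3 down a major seventh → Bbb2 (11 semitones).
A major seventh up from Bbb2 is Ab3.

Ab3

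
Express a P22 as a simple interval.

Each octave removed subtracts seven from the number: 22 − 14 = 8.
So a perfect twenty-second is 2 octaves plus a perfect octave. The quality is unchanged.

P8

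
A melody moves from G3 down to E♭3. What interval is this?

Descending from G3 to Eb3 is the same interval as ascending Eb3 to G3.
E to G spans three letter names (E-F-G): a third.
Counting semitones, Eb3→G3 is 4, which is the major third.

major third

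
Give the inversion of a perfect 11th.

perfect 5th

First reduce the compound perfect eleventh to its simple form, a perfect fourth.
The rule of nine gives the new number: 9 − 4 = 5, so a fourth becomes a fifth.
Quality inverts too: perfect stays perfect. That makes the inversion a perfect fifth.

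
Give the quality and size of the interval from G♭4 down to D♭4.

Descending from Gb4 to Db4 is the same interval as ascending Db4 to Gb4.
D to G spans four letter names (D-E-F-G), so the interval is some kind of fourth.
Counting semitones, Db4→Gb4 is 5, which is the perfect fourth.

perfect 4th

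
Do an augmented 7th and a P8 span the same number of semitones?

Yes

An augmented seventh = 12 semitones = a perfect octave; enharmonically equal.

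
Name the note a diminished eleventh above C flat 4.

F double-flat 5

The eleventh's letter: C up four letter names plus an octave → F.
Moving 16 semitones up from Cb4 (the size of a diminished eleventh) reaches Fbb5.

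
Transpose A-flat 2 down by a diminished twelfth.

D 1

Five letters down from A (plus an octave) reaches D.
A diminished twelfth is 18 semitones; 18 semitones down from Ab2 gives D1.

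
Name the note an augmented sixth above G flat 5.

Six letter names up from G: E.
Moving 10 semitones up from Gb5 (the size of an augmented sixth) reaches E6.

E 6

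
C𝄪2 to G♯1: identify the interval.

Descending from C##2 to G#1 is the same interval as ascending G#1 to C##2.
G to C spans four letter names (G-A-B-C) — that makes it a fourth of some quality.
The perfect fourth is 5 semitones; here we have 6, one semitone wider: augmented.

augmented fourth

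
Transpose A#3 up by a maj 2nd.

Two letter names up from A: B.
A major second is 2 semitones; 2 semitones up from A#3 gives B#3.

B#3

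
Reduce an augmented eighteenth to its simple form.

A4

Each octave removed subtracts seven from the number: 18 − 14 = 4.
That makes an augmented eighteenth a compound augmented fourth — 2 octaves plus an augmented fourth.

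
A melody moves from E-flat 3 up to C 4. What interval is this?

major sixth

E to C spans six letter names (E-F-G-A-B-C) — that makes it a sixth of some quality.
Counting semitones, Eb3→C4 is 9, which is the major sixth.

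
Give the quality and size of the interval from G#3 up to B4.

minor tenth

G to B spans three letter names (G-A-B), plus an octave, so the interval is some kind of tenth.
A major tenth would be 16 semitones, but G#3 to B4 is 15 — one semitone narrower, making it a minor tenth.
(Equivalently, a compound minor third: a minor third plus an octave.)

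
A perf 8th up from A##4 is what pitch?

A##5

For an octave the letter name doesn't change: still A, an octave up.
Moving 12 semitones up from A##4 (the size of a perfect octave) reaches A##5.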